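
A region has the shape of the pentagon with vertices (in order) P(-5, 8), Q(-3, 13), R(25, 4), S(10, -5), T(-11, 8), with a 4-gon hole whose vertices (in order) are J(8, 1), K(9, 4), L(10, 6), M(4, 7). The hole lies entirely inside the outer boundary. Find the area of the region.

Outer boundary:
Apply the surveyor's formula: 2A = Σ (x_i·y_{i+1} − x_{i+1}·y_i), indices taken mod 5.
Σ = (-41) + (-337) + (-165) + (25) + (-48) = -566
Area = |Σ|/2 = 283.
Hole:
Apply the shoelace formula: 2A = Σ (x_i·y_{i+1} − x_{i+1}·y_i), indices taken mod 4.
Cross-terms: 23, 14, 46, -52  ⇒  Σ = 31
Area = |Σ|/2 = 15.5.
Net area = 283 − 15.5 = 267.5.

267.5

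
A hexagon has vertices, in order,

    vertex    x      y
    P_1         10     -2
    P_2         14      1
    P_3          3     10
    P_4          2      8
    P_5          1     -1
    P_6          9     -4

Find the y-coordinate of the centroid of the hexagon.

219/98

Apply the shoelace (surveyor's) formula. First the cross-terms c_i = x_i·y_{i+1} − x_{i+1}·y_i:
  38, 137, 4, -10, 5, 22  ⇒  2A = 196, A = 98.
Then Σ (y_i + y_{i+1})·c_i = 1314, so ȳ = 1314 / (6·98) = 219/98.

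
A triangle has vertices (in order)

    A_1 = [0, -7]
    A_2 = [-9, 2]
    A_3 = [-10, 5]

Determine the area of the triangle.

Apply Gauss's area formula: 2A = Σ (x_i·y_{i+1} − x_{i+1}·y_i), indices taken mod 3.
Σ = (-63) + (-25) + (70) = -18
Area = |Σ|/2 = 9.

9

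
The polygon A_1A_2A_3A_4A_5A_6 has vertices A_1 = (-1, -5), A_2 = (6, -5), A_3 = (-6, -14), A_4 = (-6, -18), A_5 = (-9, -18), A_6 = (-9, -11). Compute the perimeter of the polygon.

46

|A_1A_2| = √((7)² + (0)²) = √49 = 7
|A_2A_3| = √((-12)² + (-9)²) = √225 = 15
|A_3A_4| = √((0)² + (-4)²) = √16 = 4
|A_4A_5| = √((-3)² + (0)²) = √9 = 3
|A_5A_6| = √((0)² + (7)²) = √49 = 7
|A_6A_1| = √((8)² + (6)²) = √100 = 10
Perimeter = 7 + 15 + 4 + 3 + 7 + 10 = 46.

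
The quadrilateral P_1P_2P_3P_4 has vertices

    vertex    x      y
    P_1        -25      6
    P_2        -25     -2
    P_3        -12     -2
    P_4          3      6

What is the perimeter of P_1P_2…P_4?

66

|P_1P_2| = √((0)² + (-8)²) = √64 = 8
|P_2P_3| = √((13)² + (0)²) = √169 = 13
|P_3P_4| = √((15)² + (8)²) = √289 = 17
|P_4P_1| = √((-28)² + (0)²) = √784 = 28
Perimeter = 8 + 13 + 17 + 28 = 66.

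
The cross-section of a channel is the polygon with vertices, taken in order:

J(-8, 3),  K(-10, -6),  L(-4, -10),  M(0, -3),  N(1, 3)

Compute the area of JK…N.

Cross-terms: 78, 76, 12, 3, 27  ⇒  Σ = 196
Area = |Σ|/2 = 98.

98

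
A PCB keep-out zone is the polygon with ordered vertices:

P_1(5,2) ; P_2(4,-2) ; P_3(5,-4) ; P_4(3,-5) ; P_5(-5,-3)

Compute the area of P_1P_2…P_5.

33

Cross-terms: -18, -6, -13, -34, 5  ⇒  Σ = -66
Area = |Σ|/2 = 33.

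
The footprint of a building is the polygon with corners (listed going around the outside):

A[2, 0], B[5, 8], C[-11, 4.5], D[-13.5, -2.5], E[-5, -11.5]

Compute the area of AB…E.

Apply the surveyor's formula: 2A = Σ (x_i·y_{i+1} − x_{i+1}·y_i), indices taken mod 5.
Cross-terms: 16, 110.5, 88.25, 142.75, 23  ⇒  Σ = 380.5
Area = |Σ|/2 = 190.25.

190.25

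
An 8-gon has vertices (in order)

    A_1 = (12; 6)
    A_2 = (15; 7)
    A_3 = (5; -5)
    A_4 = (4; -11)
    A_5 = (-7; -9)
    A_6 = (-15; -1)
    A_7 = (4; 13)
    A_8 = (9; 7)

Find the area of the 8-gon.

Apply Gauss's area formula: 2A = Σ (x_i·y_{i+1} − x_{i+1}·y_i), indices taken mod 8.
Σ = (-6) + (-110) + (-35) + (-113) + (-128) + (-191) + (-89) + (-30) = -702
Area = |Σ|/2 = 351.

351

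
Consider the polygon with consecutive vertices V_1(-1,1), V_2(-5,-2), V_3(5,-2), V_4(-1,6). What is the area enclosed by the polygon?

Apply the shoelace (surveyor's) formula: 2A = Σ (x_i·y_{i+1} − x_{i+1}·y_i), indices taken mod 4.
Σ = (7) + (20) + (28) + (5) = 60
Area = |Σ|/2 = 30.

30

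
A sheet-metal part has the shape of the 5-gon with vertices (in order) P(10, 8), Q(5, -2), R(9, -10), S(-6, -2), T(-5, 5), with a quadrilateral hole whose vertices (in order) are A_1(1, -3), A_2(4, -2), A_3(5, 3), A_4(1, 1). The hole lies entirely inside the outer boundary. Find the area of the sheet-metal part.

135

Outer boundary:
Apply the shoelace (surveyor's) formula: 2A = Σ (x_i·y_{i+1} − x_{i+1}·y_i), indices taken mod 5.
Σ = (-60) + (-32) + (-78) + (-40) + (-90) = -300
Area = |Σ|/2 = 150.
Hole:
Σ = (10) + (22) + (2) + (-4) = 30
Area = |Σ|/2 = 15.
Net area = 150 − 15 = 135.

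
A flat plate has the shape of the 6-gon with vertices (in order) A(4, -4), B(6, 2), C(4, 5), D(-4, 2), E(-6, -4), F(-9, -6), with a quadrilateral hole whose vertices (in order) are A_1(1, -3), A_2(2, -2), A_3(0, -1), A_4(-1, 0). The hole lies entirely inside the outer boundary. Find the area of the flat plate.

Outer boundary:
Σ = (32) + (22) + (28) + (28) + (0) + (60) = 170
Area = |Σ|/2 = 85.
Hole:
A_1→A_2: (1)(-2) − (2)(-3) = 4
A_2→A_3: (2)(-1) − (0)(-2) = -2
A_3→A_4: (0)(0) − (-1)(-1) = -1
A_4→A_1: (-1)(-3) − (1)(0) = 3
Σ = 4
Area = |Σ|/2 = 2.
Net area = 85 − 2 = 83.

83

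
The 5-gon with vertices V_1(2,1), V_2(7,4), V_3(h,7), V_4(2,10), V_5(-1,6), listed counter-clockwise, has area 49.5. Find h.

The doubled signed area Σ (x_i y_{i+1} − x_{i+1} y_i) is linear in h.
With h=0 it equals 45; the coefficient of h is 6 (from the two edges through V_3).
So 6·h + 45 = 2·49.5 = 99 ⇒ h = 9.

9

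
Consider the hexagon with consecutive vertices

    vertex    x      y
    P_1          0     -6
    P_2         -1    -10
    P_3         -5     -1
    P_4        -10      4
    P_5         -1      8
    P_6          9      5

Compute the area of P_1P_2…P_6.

146

Apply the surveyor's formula: 2A = Σ (x_i·y_{i+1} − x_{i+1}·y_i), indices taken mod 6.
Σ = (-6) + (-49) + (-30) + (-76) + (-77) + (-54) = -292
Area = |Σ|/2 = 146.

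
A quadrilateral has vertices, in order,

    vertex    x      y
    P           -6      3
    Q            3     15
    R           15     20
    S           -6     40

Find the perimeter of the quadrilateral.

94

|PQ| = √((9)² + (12)²) = √225 = 15
|QR| = √((12)² + (5)²) = √169 = 13
|RS| = √((-21)² + (20)²) = √841 = 29
|SP| = √((0)² + (-37)²) = √1369 = 37
Perimeter = 15 + 13 + 29 + 37 = 94.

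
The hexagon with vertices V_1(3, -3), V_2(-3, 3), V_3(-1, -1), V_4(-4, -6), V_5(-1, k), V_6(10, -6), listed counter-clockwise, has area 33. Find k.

Write out the shoelace sum; only the two edges meeting at V_5 involve k:
2·Area = [((-4)·k − (-1)·(-6)) + ((-1)·(-6) − 10·k)] + -4
       = -14·k + -4 = 66
⇒ k = -5.

-5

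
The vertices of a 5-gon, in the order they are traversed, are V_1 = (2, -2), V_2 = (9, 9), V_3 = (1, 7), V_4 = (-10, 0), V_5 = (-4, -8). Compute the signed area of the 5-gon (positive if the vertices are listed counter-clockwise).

Apply the surveyor's formula: 2A = Σ (x_i·y_{i+1} − x_{i+1}·y_i), indices taken mod 5.
Cross-terms: 36, 54, 70, 80, 24  ⇒  Σ = 264
Signed area = Σ/2 = 132 (positive ⇒ counter-clockwise traversal).

132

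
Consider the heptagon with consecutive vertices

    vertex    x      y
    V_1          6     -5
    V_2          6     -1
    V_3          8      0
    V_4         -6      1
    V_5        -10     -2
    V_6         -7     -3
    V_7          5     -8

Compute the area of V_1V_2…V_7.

86

V_1→V_2: (6)(-1) − (6)(-5) = 24
V_2→V_3: (6)(0) − (8)(-1) = 8
V_3→V_4: (8)(1) − (-6)(0) = 8
V_4→V_5: (-6)(-2) − (-10)(1) = 22
V_5→V_6: (-10)(-3) − (-7)(-2) = 16
V_6→V_7: (-7)(-8) − (5)(-3) = 71
V_7→V_1: (5)(-5) − (6)(-8) = 23
Σ = 172
Area = |Σ|/2 = 86.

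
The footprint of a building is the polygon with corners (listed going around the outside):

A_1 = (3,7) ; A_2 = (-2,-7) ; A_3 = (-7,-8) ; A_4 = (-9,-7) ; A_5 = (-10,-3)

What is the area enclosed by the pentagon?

Σ = (-7) + (-33) + (-23) + (-43) + (-61) = -167
Area = |Σ|/2 = 83.5.

83.5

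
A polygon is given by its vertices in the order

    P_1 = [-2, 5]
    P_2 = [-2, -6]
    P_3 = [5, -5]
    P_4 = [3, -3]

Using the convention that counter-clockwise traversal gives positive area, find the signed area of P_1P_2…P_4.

Apply the surveyor's formula: 2A = Σ (x_i·y_{i+1} − x_{i+1}·y_i), indices taken mod 4.
P_1→P_2: (-2)(-6) − (-2)(5) = 22
P_2→P_3: (-2)(-5) − (5)(-6) = 40
P_3→P_4: (5)(-3) − (3)(-5) = 0
P_4→P_1: (3)(5) − (-2)(-3) = 9
Σ = 71
Signed area = Σ/2 = 35.5 (positive ⇒ counter-clockwise traversal).

35.5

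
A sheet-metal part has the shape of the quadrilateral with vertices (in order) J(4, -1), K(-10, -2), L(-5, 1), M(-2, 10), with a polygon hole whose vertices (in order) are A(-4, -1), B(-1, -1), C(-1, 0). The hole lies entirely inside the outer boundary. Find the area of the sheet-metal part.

60.5

Outer boundary:
Apply the surveyor's formula: 2A = Σ (x_i·y_{i+1} − x_{i+1}·y_i), indices taken mod 4.
Σ = (-18) + (-20) + (-48) + (-38) = -124
Area = |Σ|/2 = 62.
Hole:
Σ = (3) + (-1) + (1) = 3
Area = |Σ|/2 = 1.5.
Net area = 62 − 1.5 = 60.5.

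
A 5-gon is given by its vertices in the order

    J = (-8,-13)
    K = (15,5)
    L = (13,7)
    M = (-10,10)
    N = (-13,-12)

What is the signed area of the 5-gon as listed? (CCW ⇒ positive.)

359

Apply the surveyor's formula: 2A = Σ (x_i·y_{i+1} − x_{i+1}·y_i), indices taken mod 5.
J→K: (-8)(5) − (15)(-13) = 155
K→L: (15)(7) − (13)(5) = 40
L→M: (13)(10) − (-10)(7) = 200
M→N: (-10)(-12) − (-13)(10) = 250
N→J: (-13)(-13) − (-8)(-12) = 73
Σ = 718
Signed area = Σ/2 = 359 (positive ⇒ counter-clockwise traversal).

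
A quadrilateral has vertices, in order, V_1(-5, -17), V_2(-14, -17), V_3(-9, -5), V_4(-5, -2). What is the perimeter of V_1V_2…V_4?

42

|V_1V_2| = √((-9)² + (0)²) = √81 = 9
|V_2V_3| = √((5)² + (12)²) = √169 = 13
|V_3V_4| = √((4)² + (3)²) = √25 = 5
|V_4V_1| = √((0)² + (-15)²) = √225 = 15
Perimeter = 9 + 13 + 5 + 15 = 42.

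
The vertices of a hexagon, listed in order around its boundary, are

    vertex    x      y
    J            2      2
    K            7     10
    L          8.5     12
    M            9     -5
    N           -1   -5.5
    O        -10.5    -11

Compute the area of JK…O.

122.875

Σ = (6) + (-1) + (-150.5) + (-54.5) + (-46.75) + (1) = -245.75
Area = |Σ|/2 = 122.875.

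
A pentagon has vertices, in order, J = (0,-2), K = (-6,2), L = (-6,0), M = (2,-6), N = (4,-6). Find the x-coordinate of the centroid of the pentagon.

Apply the shoelace formula. First the cross-terms c_i = x_i·y_{i+1} − x_{i+1}·y_i:
  -12, 12, 36, 12, -8  ⇒  2A = 40, A = 20.
Then Σ (x_i + x_{i+1})·c_i = -176, so x̄ = -176 / (6·20) = -22/15.

-22/15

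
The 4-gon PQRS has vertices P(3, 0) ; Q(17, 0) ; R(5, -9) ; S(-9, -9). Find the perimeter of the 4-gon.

|PQ| = √((14)² + (0)²) = √196 = 14
|QR| = √((-12)² + (-9)²) = √225 = 15
|RS| = √((-14)² + (0)²) = √196 = 14
|SP| = √((12)² + (9)²) = √225 = 15
Perimeter = 14 + 15 + 14 + 15 = 58.

58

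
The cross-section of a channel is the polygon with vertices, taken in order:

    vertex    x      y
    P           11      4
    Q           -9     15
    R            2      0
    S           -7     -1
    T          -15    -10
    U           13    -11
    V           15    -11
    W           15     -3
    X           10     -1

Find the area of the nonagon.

Σ = (201) + (-30) + (-2) + (55) + (295) + (22) + (120) + (15) + (51) = 727
Area = |Σ|/2 = 363.5.

363.5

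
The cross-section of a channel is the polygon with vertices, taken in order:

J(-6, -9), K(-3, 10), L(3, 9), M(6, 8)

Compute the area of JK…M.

90

Cross-terms: -87, -57, -30, -6  ⇒  Σ = -180
Area = |Σ|/2 = 90.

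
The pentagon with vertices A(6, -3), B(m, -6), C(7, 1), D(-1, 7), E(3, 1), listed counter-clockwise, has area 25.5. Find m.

8

The doubled signed area Σ (x_i y_{i+1} − x_{i+1} y_i) is linear in m.
With m=0 it equals 19; the coefficient of m is 4 (from the two edges through B).
So 4·m + 19 = 2·25.5 = 51 ⇒ m = 8.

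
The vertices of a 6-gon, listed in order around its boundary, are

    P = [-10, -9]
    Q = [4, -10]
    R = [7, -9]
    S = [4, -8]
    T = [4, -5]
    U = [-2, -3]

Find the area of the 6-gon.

Apply the shoelace formula: 2A = Σ (x_i·y_{i+1} − x_{i+1}·y_i), indices taken mod 6.
Σ = (136) + (34) + (-20) + (12) + (-22) + (-12) = 128
Area = |Σ|/2 = 64.

64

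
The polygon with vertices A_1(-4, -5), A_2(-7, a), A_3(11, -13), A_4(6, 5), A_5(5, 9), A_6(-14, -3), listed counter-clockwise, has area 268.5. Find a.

-10

The doubled signed area Σ (x_i y_{i+1} − x_{i+1} y_i) is linear in a.
With a=0 it equals 387; the coefficient of a is -15 (from the two edges through A_2).
So -15·a + 387 = 2·268.5 = 537 ⇒ a = -10.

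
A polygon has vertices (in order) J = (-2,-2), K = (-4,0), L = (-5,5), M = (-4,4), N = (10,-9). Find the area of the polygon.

Apply the surveyor's formula: 2A = Σ (x_i·y_{i+1} − x_{i+1}·y_i), indices taken mod 5.
Cross-terms: -8, -20, 0, -4, -38  ⇒  Σ = -70
Area = |Σ|/2 = 35.

35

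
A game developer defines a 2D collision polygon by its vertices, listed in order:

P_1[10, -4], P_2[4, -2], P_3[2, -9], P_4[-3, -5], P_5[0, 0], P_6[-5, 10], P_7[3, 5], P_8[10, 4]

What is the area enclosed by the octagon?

Apply Gauss's area formula: 2A = Σ (x_i·y_{i+1} − x_{i+1}·y_i), indices taken mod 8.
Cross-terms: -4, -32, -37, 0, 0, -55, -38, -80  ⇒  Σ = -246
Area = |Σ|/2 = 123.

123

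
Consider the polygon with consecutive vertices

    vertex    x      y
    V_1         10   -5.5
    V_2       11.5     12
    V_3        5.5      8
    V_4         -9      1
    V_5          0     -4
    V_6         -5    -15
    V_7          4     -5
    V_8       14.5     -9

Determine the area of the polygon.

217.25

Apply the shoelace formula: 2A = Σ (x_i·y_{i+1} − x_{i+1}·y_i), indices taken mod 8.
Cross-terms: 183.25, 26, 77.5, 36, -20, 85, 36.5, 10.25  ⇒  Σ = 434.5
Area = |Σ|/2 = 217.25.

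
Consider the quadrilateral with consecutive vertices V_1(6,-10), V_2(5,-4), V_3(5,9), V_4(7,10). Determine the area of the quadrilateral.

Apply Gauss's area formula: 2A = Σ (x_i·y_{i+1} − x_{i+1}·y_i), indices taken mod 4.
V_1→V_2: (6)(-4) − (5)(-10) = 26
V_2→V_3: (5)(9) − (5)(-4) = 65
V_3→V_4: (5)(10) − (7)(9) = -13
V_4→V_1: (7)(-10) − (6)(10) = -130
Σ = -52
Area = |Σ|/2 = 26.

26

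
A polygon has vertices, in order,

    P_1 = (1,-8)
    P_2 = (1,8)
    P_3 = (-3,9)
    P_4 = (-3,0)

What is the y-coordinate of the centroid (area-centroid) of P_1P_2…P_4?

Apply the shoelace (surveyor's) formula. First the cross-terms c_i = x_i·y_{i+1} − x_{i+1}·y_i:
  16, 33, 27, 24  ⇒  2A = 100, A = 50.
Then Σ (y_i + y_{i+1})·c_i = 612, so ȳ = 612 / (6·50) = 2.04.

2.04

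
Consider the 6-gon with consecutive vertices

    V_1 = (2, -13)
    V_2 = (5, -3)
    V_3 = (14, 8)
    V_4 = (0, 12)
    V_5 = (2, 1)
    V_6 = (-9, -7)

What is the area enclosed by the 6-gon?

205.5

Cross-terms: 59, 82, 168, -24, -5, 131  ⇒  Σ = 411
Area = |Σ|/2 = 205.5.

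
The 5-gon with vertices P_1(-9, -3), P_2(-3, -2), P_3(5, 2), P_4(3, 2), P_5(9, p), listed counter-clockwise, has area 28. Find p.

Write out the shoelace sum; only the two edges meeting at P_5 involve p:
2·Area = [(3·p − 9·2) + (9·(-3) − (-9)·p)] + 17
       = 12·p + -28 = 56
⇒ p = 7.

7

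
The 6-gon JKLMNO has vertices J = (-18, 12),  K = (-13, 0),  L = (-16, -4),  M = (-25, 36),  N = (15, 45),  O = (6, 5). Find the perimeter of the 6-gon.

|JK| = √((5)² + (-12)²) = √169 = 13
|KL| = √((-3)² + (-4)²) = √25 = 5
|LM| = √((-9)² + (40)²) = √1681 = 41
|MN| = √((40)² + (9)²) = √1681 = 41
|NO| = √((-9)² + (-40)²) = √1681 = 41
|OJ| = √((-24)² + (7)²) = √625 = 25
Perimeter = 13 + 5 + 41 + 41 + 41 + 25 = 166.

166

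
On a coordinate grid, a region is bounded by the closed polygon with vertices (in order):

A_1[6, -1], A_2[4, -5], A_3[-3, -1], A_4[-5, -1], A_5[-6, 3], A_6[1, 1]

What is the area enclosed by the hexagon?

Apply the shoelace (surveyor's) formula: 2A = Σ (x_i·y_{i+1} − x_{i+1}·y_i), indices taken mod 6.
Cross-terms: -26, -19, -2, -21, -9, -7  ⇒  Σ = -84
Area = |Σ|/2 = 42.

42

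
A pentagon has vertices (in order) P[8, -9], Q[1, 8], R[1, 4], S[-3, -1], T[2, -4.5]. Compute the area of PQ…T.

Σ = (73) + (-4) + (11) + (15.5) + (18) = 113.5
Area = |Σ|/2 = 56.75.

56.75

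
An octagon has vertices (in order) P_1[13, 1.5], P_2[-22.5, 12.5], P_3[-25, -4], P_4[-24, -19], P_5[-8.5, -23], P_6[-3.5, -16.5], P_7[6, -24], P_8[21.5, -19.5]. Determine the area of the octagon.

Apply Gauss's area formula: 2A = Σ (x_i·y_{i+1} − x_{i+1}·y_i), indices taken mod 8.
Cross-terms: 196.25, 402.5, 379, 390.5, 59.75, 183, 399, 285.75  ⇒  Σ = 2295.75
Area = |Σ|/2 = 1147.875.

1147.875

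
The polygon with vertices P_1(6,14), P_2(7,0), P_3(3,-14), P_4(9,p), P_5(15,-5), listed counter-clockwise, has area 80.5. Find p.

-3

The doubled signed area Σ (x_i y_{i+1} − x_{i+1} y_i) is linear in p.
With p=0 it equals 125; the coefficient of p is -12 (from the two edges through P_4).
So -12·p + 125 = 2·80.5 = 161 ⇒ p = -3.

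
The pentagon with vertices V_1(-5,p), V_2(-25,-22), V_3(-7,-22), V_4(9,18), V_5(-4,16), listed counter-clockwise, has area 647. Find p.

20

Write out the shoelace sum; only the two edges meeting at V_1 involve p:
2·Area = [((-4)·p − (-5)·16) + ((-5)·(-22) − (-25)·p)] + 684
       = 21·p + 874 = 1294
⇒ p = 20.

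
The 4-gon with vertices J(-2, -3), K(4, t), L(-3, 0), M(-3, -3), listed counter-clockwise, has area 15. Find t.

6

The doubled signed area Σ (x_i y_{i+1} − x_{i+1} y_i) is linear in t.
With t=0 it equals 24; the coefficient of t is 1 (from the two edges through K).
So 1·t + 24 = 2·15 = 30 ⇒ t = 6.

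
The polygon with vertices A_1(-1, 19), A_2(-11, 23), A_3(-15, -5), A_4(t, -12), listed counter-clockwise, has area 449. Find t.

6

The doubled signed area Σ (x_i y_{i+1} − x_{i+1} y_i) is linear in t.
With t=0 it equals 754; the coefficient of t is 24 (from the two edges through A_4).
So 24·t + 754 = 2·449 = 898 ⇒ t = 6.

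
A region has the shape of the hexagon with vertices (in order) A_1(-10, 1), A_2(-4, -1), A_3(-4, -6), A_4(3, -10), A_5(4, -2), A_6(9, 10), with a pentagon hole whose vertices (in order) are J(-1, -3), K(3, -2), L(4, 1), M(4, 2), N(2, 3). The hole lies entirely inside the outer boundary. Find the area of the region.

131

Outer boundary:
Apply the surveyor's formula: 2A = Σ (x_i·y_{i+1} − x_{i+1}·y_i), indices taken mod 6.
Σ = (14) + (20) + (58) + (34) + (58) + (109) = 293
Area = |Σ|/2 = 146.5.
Hole:
Apply the shoelace (surveyor's) formula: 2A = Σ (x_i·y_{i+1} − x_{i+1}·y_i), indices taken mod 5.
Σ = (11) + (11) + (4) + (8) + (-3) = 31
Area = |Σ|/2 = 15.5.
Net area = 146.5 − 15.5 = 131.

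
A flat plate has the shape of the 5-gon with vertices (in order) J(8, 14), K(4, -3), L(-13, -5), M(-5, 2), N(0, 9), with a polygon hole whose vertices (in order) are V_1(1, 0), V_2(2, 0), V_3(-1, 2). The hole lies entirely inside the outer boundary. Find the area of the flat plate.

Outer boundary:
J→K: (8)(-3) − (4)(14) = -80
K→L: (4)(-5) − (-13)(-3) = -59
L→M: (-13)(2) − (-5)(-5) = -51
M→N: (-5)(9) − (0)(2) = -45
N→J: (0)(14) − (8)(9) = -72
Σ = -307
Area = |Σ|/2 = 153.5.
Hole:
Cross-terms: 0, 4, -2  ⇒  Σ = 2
Area = |Σ|/2 = 1.
Net area = 153.5 − 1 = 152.5.

152.5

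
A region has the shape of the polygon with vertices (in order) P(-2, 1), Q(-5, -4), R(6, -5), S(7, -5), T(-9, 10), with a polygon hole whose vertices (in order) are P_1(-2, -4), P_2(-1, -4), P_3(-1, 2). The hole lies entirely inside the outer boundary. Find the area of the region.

48.5

Outer boundary:
Apply Gauss's area formula: 2A = Σ (x_i·y_{i+1} − x_{i+1}·y_i), indices taken mod 5.
Σ = (13) + (49) + (5) + (25) + (11) = 103
Area = |Σ|/2 = 51.5.
Hole:
Apply the surveyor's formula: 2A = Σ (x_i·y_{i+1} − x_{i+1}·y_i), indices taken mod 3.
P_1→P_2: (-2)(-4) − (-1)(-4) = 4
P_2→P_3: (-1)(2) − (-1)(-4) = -6
P_3→P_1: (-1)(-4) − (-2)(2) = 8
Σ = 6
Area = |Σ|/2 = 3.
Net area = 51.5 − 3 = 48.5.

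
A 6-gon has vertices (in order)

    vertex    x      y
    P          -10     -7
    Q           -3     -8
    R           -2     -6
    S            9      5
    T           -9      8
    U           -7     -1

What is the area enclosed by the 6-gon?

163

Σ = (59) + (2) + (44) + (117) + (65) + (39) = 326
Area = |Σ|/2 = 163.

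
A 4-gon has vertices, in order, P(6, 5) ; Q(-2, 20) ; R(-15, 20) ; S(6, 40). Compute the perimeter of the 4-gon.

|PQ| = √((-8)² + (15)²) = √289 = 17
|QR| = √((-13)² + (0)²) = √169 = 13
|RS| = √((21)² + (20)²) = √841 = 29
|SP| = √((0)² + (-35)²) = √1225 = 35
Perimeter = 17 + 13 + 29 + 35 = 94.

94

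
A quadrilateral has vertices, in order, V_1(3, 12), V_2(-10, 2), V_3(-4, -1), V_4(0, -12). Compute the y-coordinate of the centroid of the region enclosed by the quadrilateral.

Apply the surveyor's formula. First the cross-terms c_i = x_i·y_{i+1} − x_{i+1}·y_i:
  126, 18, 48, 36  ⇒  2A = 228, A = 114.
Then Σ (y_i + y_{i+1})·c_i = 1158, so ȳ = 1158 / (6·114) = 193/114.

193/114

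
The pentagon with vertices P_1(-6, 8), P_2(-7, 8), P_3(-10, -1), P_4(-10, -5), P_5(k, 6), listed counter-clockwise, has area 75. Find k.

3

The doubled signed area Σ (x_i y_{i+1} − x_{i+1} y_i) is linear in k.
With k=0 it equals 111; the coefficient of k is 13 (from the two edges through P_5).
So 13·k + 111 = 2·75 = 150 ⇒ k = 3.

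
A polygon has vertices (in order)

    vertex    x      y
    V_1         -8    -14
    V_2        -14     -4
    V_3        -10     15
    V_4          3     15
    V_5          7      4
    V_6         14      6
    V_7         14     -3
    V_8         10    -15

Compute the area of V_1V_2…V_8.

Cross-terms: -164, -250, -195, -93, -14, -126, -180, -260  ⇒  Σ = -1282
Area = |Σ|/2 = 641.

641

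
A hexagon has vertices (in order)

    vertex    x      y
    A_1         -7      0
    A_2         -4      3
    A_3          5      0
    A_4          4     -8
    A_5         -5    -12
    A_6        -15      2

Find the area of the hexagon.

Apply the shoelace formula: 2A = Σ (x_i·y_{i+1} − x_{i+1}·y_i), indices taken mod 6.
A_1→A_2: (-7)(3) − (-4)(0) = -21
A_2→A_3: (-4)(0) − (5)(3) = -15
A_3→A_4: (5)(-8) − (4)(0) = -40
A_4→A_5: (4)(-12) − (-5)(-8) = -88
A_5→A_6: (-5)(2) − (-15)(-12) = -190
A_6→A_1: (-15)(0) − (-7)(2) = 14
Σ = -340
Area = |Σ|/2 = 170.

170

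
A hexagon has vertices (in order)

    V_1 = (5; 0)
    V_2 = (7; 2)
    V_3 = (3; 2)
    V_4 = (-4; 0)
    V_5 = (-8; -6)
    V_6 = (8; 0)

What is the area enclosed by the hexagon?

49

V_1→V_2: (5)(2) − (7)(0) = 10
V_2→V_3: (7)(2) − (3)(2) = 8
V_3→V_4: (3)(0) − (-4)(2) = 8
V_4→V_5: (-4)(-6) − (-8)(0) = 24
V_5→V_6: (-8)(0) − (8)(-6) = 48
V_6→V_1: (8)(0) − (5)(0) = 0
Σ = 98
Area = |Σ|/2 = 49.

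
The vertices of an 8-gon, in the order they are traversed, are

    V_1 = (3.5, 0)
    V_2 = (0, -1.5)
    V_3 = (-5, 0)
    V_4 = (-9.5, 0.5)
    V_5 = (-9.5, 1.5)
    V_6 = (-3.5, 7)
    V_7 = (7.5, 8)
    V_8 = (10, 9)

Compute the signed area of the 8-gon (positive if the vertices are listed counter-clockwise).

-105.25

V_1→V_2: (3.5)(-1.5) − (0)(0) = -5.25
V_2→V_3: (0)(0) − (-5)(-1.5) = -7.5
V_3→V_4: (-5)(0.5) − (-9.5)(0) = -2.5
V_4→V_5: (-9.5)(1.5) − (-9.5)(0.5) = -9.5
V_5→V_6: (-9.5)(7) − (-3.5)(1.5) = -61.25
V_6→V_7: (-3.5)(8) − (7.5)(7) = -80.5
V_7→V_8: (7.5)(9) − (10)(8) = -12.5
V_8→V_1: (10)(0) − (3.5)(9) = -31.5
Σ = -210.5
Signed area = Σ/2 = -105.25 (negative ⇒ clockwise traversal).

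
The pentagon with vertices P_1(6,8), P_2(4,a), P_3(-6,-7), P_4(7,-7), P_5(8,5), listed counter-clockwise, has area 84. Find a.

1

Write out the shoelace sum; only the two edges meeting at P_2 involve a:
2·Area = [(6·a − 4·8) + (4·(-7) − (-6)·a)] + 216
       = 12·a + 156 = 168
⇒ a = 1.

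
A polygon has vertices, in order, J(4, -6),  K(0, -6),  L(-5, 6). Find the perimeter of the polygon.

|JK| = √((-4)² + (0)²) = √16 = 4
|KL| = √((-5)² + (12)²) = √169 = 13
|LJ| = √((9)² + (-12)²) = √225 = 15
Perimeter = 4 + 13 + 15 = 32.

32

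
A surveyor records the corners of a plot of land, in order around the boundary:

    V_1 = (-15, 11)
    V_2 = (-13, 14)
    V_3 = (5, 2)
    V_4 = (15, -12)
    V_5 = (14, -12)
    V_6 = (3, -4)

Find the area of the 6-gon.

156

Apply the shoelace formula: 2A = Σ (x_i·y_{i+1} − x_{i+1}·y_i), indices taken mod 6.
Σ = (-67) + (-96) + (-90) + (-12) + (-20) + (-27) = -312
Area = |Σ|/2 = 156.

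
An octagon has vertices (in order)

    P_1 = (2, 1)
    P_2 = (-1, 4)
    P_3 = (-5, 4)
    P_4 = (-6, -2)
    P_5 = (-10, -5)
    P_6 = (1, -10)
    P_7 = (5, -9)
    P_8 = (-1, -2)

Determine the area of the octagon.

99.5

Cross-terms: 9, 16, 34, 10, 105, 41, -19, 3  ⇒  Σ = 199
Area = |Σ|/2 = 99.5.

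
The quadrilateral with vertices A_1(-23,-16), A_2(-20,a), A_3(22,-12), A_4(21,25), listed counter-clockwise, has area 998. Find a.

-23

Write out the shoelace sum; only the two edges meeting at A_2 involve a:
2·Area = [((-23)·a − (-20)·(-16)) + ((-20)·(-12) − 22·a)] + 1041
       = -45·a + 961 = 1996
⇒ a = -23.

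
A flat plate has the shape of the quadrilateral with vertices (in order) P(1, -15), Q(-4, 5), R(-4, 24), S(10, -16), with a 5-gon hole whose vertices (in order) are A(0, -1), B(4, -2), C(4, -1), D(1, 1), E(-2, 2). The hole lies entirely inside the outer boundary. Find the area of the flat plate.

211

Outer boundary:
Apply the shoelace formula: 2A = Σ (x_i·y_{i+1} − x_{i+1}·y_i), indices taken mod 4.
P→Q: (1)(5) − (-4)(-15) = -55
Q→R: (-4)(24) − (-4)(5) = -76
R→S: (-4)(-16) − (10)(24) = -176
S→P: (10)(-15) − (1)(-16) = -134
Σ = -441
Area = |Σ|/2 = 220.5.
Hole:
Cross-terms: 4, 4, 5, 4, 2  ⇒  Σ = 19
Area = |Σ|/2 = 9.5.
Net area = 220.5 − 9.5 = 211.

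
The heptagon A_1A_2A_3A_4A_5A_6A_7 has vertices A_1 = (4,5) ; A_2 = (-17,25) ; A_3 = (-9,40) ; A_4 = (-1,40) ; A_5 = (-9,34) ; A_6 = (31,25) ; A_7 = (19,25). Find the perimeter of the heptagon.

|A_1A_2| = √((-21)² + (20)²) = √841 = 29
|A_2A_3| = √((8)² + (15)²) = √289 = 17
|A_3A_4| = √((8)² + (0)²) = √64 = 8
|A_4A_5| = √((-8)² + (-6)²) = √100 = 10
|A_5A_6| = √((40)² + (-9)²) = √1681 = 41
|A_6A_7| = √((-12)² + (0)²) = √144 = 12
|A_7A_1| = √((-15)² + (-20)²) = √625 = 25
Perimeter = 29 + 17 + 8 + 10 + 41 + 12 + 25 = 142.

142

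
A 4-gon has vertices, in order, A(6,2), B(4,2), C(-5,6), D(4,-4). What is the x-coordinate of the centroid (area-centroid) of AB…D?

Apply the shoelace formula. First the cross-terms c_i = x_i·y_{i+1} − x_{i+1}·y_i:
  4, 34, -4, 32  ⇒  2A = 66, A = 33.
Then Σ (x_i + x_{i+1})·c_i = 330, so x̄ = 330 / (6·33) = 5/3.

5/3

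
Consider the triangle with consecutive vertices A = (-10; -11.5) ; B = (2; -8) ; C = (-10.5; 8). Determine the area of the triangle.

117.875

Apply the surveyor's formula: 2A = Σ (x_i·y_{i+1} − x_{i+1}·y_i), indices taken mod 3.
A→B: (-10)(-8) − (2)(-11.5) = 103
B→C: (2)(8) − (-10.5)(-8) = -68
C→A: (-10.5)(-11.5) − (-10)(8) = 200.75
Σ = 235.75
Area = |Σ|/2 = 117.875.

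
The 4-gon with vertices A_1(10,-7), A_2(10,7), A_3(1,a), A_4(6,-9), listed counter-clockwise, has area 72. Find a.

-7

The doubled signed area Σ (x_i y_{i+1} − x_{i+1} y_i) is linear in a.
With a=0 it equals 172; the coefficient of a is 4 (from the two edges through A_3).
So 4·a + 172 = 2·72 = 144 ⇒ a = -7.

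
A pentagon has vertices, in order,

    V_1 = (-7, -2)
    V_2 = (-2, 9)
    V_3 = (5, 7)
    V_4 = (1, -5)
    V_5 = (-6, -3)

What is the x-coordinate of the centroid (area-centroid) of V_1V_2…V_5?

Apply the shoelace (surveyor's) formula. First the cross-terms c_i = x_i·y_{i+1} − x_{i+1}·y_i:
  -67, -59, -32, -33, -9  ⇒  2A = -200, A = -100.
Then Σ (x_i + x_{i+1})·c_i = 516, so x̄ = 516 / (6·(-100)) = -0.86.

-0.86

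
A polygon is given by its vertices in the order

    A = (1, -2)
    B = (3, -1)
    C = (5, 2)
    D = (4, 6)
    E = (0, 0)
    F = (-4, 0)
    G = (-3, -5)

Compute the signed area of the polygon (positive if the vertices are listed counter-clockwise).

34.5

Σ = (5) + (11) + (22) + (0) + (0) + (20) + (11) = 69
Signed area = Σ/2 = 34.5 (positive ⇒ counter-clockwise traversal).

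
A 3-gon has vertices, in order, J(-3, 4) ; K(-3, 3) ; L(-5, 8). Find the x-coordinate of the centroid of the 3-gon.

Apply the surveyor's formula. First the cross-terms c_i = x_i·y_{i+1} − x_{i+1}·y_i:
  3, -9, 4  ⇒  2A = -2, A = -1.
Then Σ (x_i + x_{i+1})·c_i = 22, so x̄ = 22 / (6·(-1)) = -11/3.

-11/3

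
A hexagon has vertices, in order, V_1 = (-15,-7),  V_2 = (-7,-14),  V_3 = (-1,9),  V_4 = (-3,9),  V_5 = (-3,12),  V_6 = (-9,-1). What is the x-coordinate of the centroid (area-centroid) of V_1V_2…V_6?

Apply the shoelace formula. First the cross-terms c_i = x_i·y_{i+1} − x_{i+1}·y_i:
  161, -77, 18, -9, 111, 48  ⇒  2A = 252, A = 126.
Then Σ (x_i + x_{i+1})·c_i = -5428, so x̄ = -5428 / (6·126) = -1357/189.

-1357/189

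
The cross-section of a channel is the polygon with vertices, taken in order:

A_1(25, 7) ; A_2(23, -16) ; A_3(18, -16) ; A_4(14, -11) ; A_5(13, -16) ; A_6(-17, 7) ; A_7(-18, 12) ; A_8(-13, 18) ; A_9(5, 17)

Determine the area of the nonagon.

912

Apply the surveyor's formula: 2A = Σ (x_i·y_{i+1} − x_{i+1}·y_i), indices taken mod 9.
Σ = (-561) + (-80) + (26) + (-81) + (-181) + (-78) + (-168) + (-311) + (-390) = -1824
Area = |Σ|/2 = 912.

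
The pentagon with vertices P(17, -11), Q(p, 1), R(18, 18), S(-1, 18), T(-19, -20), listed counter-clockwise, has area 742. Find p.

8

Write out the shoelace sum; only the two edges meeting at Q involve p:
2·Area = [(17·1 − p·(-11)) + (p·18 − 18·1)] + 1253
       = 29·p + 1252 = 1484
⇒ p = 8.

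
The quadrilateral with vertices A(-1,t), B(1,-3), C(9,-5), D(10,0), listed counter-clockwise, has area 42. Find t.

Write out the shoelace sum; only the two edges meeting at A involve t:
2·Area = [(10·t − (-1)·0) + ((-1)·(-3) − 1·t)] + 72
       = 9·t + 75 = 84
⇒ t = 1.

1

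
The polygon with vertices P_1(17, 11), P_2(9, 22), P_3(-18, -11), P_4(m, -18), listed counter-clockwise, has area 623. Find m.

The doubled signed area Σ (x_i y_{i+1} − x_{i+1} y_i) is linear in m.
With m=0 it equals 1202; the coefficient of m is 22 (from the two edges through P_4).
So 22·m + 1202 = 2·623 = 1246 ⇒ m = 2.

2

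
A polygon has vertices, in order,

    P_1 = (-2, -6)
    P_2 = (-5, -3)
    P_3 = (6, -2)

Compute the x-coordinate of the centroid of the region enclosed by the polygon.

-1/3

Apply the shoelace formula. First the cross-terms c_i = x_i·y_{i+1} − x_{i+1}·y_i:
  -24, 28, -40  ⇒  2A = -36, A = -18.
Then Σ (x_i + x_{i+1})·c_i = 36, so x̄ = 36 / (6·(-18)) = -1/3.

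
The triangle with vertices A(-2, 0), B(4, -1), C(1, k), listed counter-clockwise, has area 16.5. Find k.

5

Write out the shoelace sum; only the two edges meeting at C involve k:
2·Area = [(4·k − 1·(-1)) + (1·0 − (-2)·k)] + 2
       = 6·k + 3 = 33
⇒ k = 5.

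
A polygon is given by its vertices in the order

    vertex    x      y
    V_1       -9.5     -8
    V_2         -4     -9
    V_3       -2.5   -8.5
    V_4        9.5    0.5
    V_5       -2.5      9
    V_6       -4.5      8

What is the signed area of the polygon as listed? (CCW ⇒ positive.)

Σ = (53.5) + (11.5) + (79.5) + (86.75) + (20.5) + (112) = 363.75
Signed area = Σ/2 = 181.875 (positive ⇒ counter-clockwise traversal).

181.875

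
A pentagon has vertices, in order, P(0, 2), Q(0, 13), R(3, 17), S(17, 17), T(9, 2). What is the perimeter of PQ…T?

|PQ| = √((0)² + (11)²) = √121 = 11
|QR| = √((3)² + (4)²) = √25 = 5
|RS| = √((14)² + (0)²) = √196 = 14
|ST| = √((-8)² + (-15)²) = √289 = 17
|TP| = √((-9)² + (0)²) = √81 = 9
Perimeter = 11 + 5 + 14 + 17 + 9 = 56.

56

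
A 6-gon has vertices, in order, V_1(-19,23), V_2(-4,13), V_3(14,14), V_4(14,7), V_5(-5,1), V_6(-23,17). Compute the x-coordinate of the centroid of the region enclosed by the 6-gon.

-309/71

Apply the shoelace formula. First the cross-terms c_i = x_i·y_{i+1} − x_{i+1}·y_i:
  -155, -238, -98, 49, -62, -206  ⇒  2A = -710, A = -355.
Then Σ (x_i + x_{i+1})·c_i = 9270, so x̄ = 9270 / (6·(-355)) = -309/71.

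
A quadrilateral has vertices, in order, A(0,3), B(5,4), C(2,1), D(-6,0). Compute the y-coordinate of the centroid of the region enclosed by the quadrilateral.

Apply Gauss's area formula. First the cross-terms c_i = x_i·y_{i+1} − x_{i+1}·y_i:
  -15, -3, 6, -18  ⇒  2A = -30, A = -15.
Then Σ (y_i + y_{i+1})·c_i = -168, so ȳ = -168 / (6·(-15)) = 28/15.

28/15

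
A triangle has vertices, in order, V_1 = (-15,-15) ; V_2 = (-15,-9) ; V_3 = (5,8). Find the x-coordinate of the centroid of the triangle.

-25/3

Apply Gauss's area formula. First the cross-terms c_i = x_i·y_{i+1} − x_{i+1}·y_i:
  -90, -75, 45  ⇒  2A = -120, A = -60.
Then Σ (x_i + x_{i+1})·c_i = 3000, so x̄ = 3000 / (6·(-60)) = -25/3.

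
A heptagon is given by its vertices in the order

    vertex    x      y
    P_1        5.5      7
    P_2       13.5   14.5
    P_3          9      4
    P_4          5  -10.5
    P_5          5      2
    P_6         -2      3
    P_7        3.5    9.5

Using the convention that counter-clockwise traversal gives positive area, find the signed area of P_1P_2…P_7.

Apply the surveyor's formula: 2A = Σ (x_i·y_{i+1} − x_{i+1}·y_i), indices taken mod 7.
Σ = (-14.75) + (-76.5) + (-114.5) + (62.5) + (19) + (-29.5) + (-27.75) = -181.5
Signed area = Σ/2 = -90.75 (negative ⇒ clockwise traversal).

-90.75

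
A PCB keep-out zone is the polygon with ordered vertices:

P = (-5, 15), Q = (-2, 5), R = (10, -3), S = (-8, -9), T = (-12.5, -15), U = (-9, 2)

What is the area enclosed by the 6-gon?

P→Q: (-5)(5) − (-2)(15) = 5
Q→R: (-2)(-3) − (10)(5) = -44
R→S: (10)(-9) − (-8)(-3) = -114
S→T: (-8)(-15) − (-12.5)(-9) = 7.5
T→U: (-12.5)(2) − (-9)(-15) = -160
U→P: (-9)(15) − (-5)(2) = -125
Σ = -430.5
Area = |Σ|/2 = 215.25.

215.25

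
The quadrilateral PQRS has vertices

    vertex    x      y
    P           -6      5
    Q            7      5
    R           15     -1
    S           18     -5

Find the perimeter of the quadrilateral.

54

|PQ| = √((13)² + (0)²) = √169 = 13
|QR| = √((8)² + (-6)²) = √100 = 10
|RS| = √((3)² + (-4)²) = √25 = 5
|SP| = √((-24)² + (10)²) = √676 = 26
Perimeter = 13 + 10 + 5 + 26 = 54.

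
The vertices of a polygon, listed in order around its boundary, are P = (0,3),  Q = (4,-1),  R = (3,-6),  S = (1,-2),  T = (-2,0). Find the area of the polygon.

Apply the surveyor's formula: 2A = Σ (x_i·y_{i+1} − x_{i+1}·y_i), indices taken mod 5.
Σ = (-12) + (-21) + (0) + (-4) + (-6) = -43
Area = |Σ|/2 = 21.5.

21.5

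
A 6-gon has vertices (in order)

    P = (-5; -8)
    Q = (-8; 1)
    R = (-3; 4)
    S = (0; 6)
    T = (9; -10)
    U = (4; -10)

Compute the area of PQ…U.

151

Apply the shoelace formula: 2A = Σ (x_i·y_{i+1} − x_{i+1}·y_i), indices taken mod 6.
P→Q: (-5)(1) − (-8)(-8) = -69
Q→R: (-8)(4) − (-3)(1) = -29
R→S: (-3)(6) − (0)(4) = -18
S→T: (0)(-10) − (9)(6) = -54
T→U: (9)(-10) − (4)(-10) = -50
U→P: (4)(-8) − (-5)(-10) = -82
Σ = -302
Area = |Σ|/2 = 151.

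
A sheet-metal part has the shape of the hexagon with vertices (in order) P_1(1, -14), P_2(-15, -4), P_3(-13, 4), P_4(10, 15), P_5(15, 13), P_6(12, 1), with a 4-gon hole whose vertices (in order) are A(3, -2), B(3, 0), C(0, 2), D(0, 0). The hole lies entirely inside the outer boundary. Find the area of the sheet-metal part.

477

Outer boundary:
Apply the shoelace formula: 2A = Σ (x_i·y_{i+1} − x_{i+1}·y_i), indices taken mod 6.
Cross-terms: -214, -112, -235, -95, -141, -169  ⇒  Σ = -966
Area = |Σ|/2 = 483.
Hole:
Σ = (6) + (6) + (0) + (0) = 12
Area = |Σ|/2 = 6.
Net area = 483 − 6 = 477.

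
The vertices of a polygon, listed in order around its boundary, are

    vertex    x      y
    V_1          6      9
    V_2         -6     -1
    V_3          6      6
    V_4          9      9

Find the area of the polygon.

Apply the shoelace (surveyor's) formula: 2A = Σ (x_i·y_{i+1} − x_{i+1}·y_i), indices taken mod 4.
V_1→V_2: (6)(-1) − (-6)(9) = 48
V_2→V_3: (-6)(6) − (6)(-1) = -30
V_3→V_4: (6)(9) − (9)(6) = 0
V_4→V_1: (9)(9) − (6)(9) = 27
Σ = 45
Area = |Σ|/2 = 22.5.

22.5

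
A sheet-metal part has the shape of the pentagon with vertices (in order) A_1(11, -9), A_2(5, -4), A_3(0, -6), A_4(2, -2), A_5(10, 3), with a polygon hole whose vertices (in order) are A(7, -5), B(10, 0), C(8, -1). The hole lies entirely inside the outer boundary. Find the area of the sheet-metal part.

53.5

Outer boundary:
Apply the surveyor's formula: 2A = Σ (x_i·y_{i+1} − x_{i+1}·y_i), indices taken mod 5.
Σ = (1) + (-30) + (12) + (26) + (-123) = -114
Area = |Σ|/2 = 57.
Hole:
Apply the shoelace (surveyor's) formula: 2A = Σ (x_i·y_{i+1} − x_{i+1}·y_i), indices taken mod 3.
Σ = (50) + (-10) + (-33) = 7
Area = |Σ|/2 = 3.5.
Net area = 57 − 3.5 = 53.5.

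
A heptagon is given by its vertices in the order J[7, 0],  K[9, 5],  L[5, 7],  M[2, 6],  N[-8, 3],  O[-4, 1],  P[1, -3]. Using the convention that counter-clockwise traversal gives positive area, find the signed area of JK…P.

89.5

Apply the shoelace (surveyor's) formula: 2A = Σ (x_i·y_{i+1} − x_{i+1}·y_i), indices taken mod 7.
Cross-terms: 35, 38, 16, 54, 4, 11, 21  ⇒  Σ = 179
Signed area = Σ/2 = 89.5 (positive ⇒ counter-clockwise traversal).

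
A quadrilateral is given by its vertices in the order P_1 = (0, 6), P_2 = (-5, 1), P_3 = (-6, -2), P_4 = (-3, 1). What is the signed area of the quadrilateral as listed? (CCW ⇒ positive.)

8

Apply the shoelace formula: 2A = Σ (x_i·y_{i+1} − x_{i+1}·y_i), indices taken mod 4.
P_1→P_2: (0)(1) − (-5)(6) = 30
P_2→P_3: (-5)(-2) − (-6)(1) = 16
P_3→P_4: (-6)(1) − (-3)(-2) = -12
P_4→P_1: (-3)(6) − (0)(1) = -18
Σ = 16
Signed area = Σ/2 = 8 (positive ⇒ counter-clockwise traversal).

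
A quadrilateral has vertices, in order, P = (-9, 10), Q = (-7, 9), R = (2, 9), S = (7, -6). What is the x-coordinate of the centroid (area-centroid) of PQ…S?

Apply the shoelace formula. First the cross-terms c_i = x_i·y_{i+1} − x_{i+1}·y_i:
  -11, -81, -75, 16  ⇒  2A = -151, A = -75.5.
Then Σ (x_i + x_{i+1})·c_i = -126, so x̄ = -126 / (6·(-75.5)) = 42/151.

42/151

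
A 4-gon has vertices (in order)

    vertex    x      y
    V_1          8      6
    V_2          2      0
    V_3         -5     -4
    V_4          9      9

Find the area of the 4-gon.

Apply the shoelace (surveyor's) formula: 2A = Σ (x_i·y_{i+1} − x_{i+1}·y_i), indices taken mod 4.
Σ = (-12) + (-8) + (-9) + (-18) = -47
Area = |Σ|/2 = 23.5.

23.5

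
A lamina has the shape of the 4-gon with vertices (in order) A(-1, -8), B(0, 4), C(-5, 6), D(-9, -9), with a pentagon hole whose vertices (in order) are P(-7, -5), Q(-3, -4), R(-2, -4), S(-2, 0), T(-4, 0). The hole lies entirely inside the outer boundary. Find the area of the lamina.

Outer boundary:
Σ = (-4) + (20) + (99) + (63) = 178
Area = |Σ|/2 = 89.
Hole:
Σ = (13) + (4) + (-8) + (0) + (20) = 29
Area = |Σ|/2 = 14.5.
Net area = 89 − 14.5 = 74.5.

74.5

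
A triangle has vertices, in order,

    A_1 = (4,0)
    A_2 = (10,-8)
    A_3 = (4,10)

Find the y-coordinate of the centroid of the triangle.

Apply the surveyor's formula. First the cross-terms c_i = x_i·y_{i+1} − x_{i+1}·y_i:
  -32, 132, -40  ⇒  2A = 60, A = 30.
Then Σ (y_i + y_{i+1})·c_i = 120, so ȳ = 120 / (6·30) = 2/3.

2/3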